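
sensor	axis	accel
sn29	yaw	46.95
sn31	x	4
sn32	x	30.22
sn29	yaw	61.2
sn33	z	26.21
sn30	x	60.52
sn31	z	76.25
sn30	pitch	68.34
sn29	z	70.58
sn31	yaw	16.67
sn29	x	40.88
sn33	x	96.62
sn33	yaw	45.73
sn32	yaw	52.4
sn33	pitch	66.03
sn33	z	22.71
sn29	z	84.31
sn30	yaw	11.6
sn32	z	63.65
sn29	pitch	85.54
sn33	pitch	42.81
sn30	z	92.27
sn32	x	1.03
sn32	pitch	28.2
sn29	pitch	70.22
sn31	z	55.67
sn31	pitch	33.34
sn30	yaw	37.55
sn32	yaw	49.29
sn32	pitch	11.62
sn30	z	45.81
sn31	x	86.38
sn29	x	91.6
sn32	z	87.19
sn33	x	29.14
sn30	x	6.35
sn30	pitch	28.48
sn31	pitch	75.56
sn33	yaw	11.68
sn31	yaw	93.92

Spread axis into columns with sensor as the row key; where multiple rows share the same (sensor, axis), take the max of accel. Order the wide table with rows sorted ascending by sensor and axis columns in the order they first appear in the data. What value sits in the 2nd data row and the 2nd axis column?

60.52

With rows sorted ascending by sensor, row 2 is sensor=sn30. axis columns in first-appearance order: yaw, x, z, pitch; column 2 is x.
Long rows with sensor=sn30, axis=x: max(60.52, 6.35) = 60.52.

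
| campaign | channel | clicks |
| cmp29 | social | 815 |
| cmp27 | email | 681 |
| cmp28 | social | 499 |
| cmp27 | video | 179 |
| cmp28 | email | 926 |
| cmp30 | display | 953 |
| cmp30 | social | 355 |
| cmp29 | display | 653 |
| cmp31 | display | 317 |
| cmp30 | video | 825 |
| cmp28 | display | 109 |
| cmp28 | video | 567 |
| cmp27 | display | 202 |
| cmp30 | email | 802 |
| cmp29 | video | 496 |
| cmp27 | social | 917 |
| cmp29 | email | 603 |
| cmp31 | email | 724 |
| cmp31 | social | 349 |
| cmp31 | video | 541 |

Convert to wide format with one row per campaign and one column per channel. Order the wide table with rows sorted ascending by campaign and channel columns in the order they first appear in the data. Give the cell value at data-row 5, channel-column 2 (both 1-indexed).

With rows sorted ascending by campaign, row 5 is campaign=cmp31. channel columns in first-appearance order: social, email, video, display; column 2 is email.
Long rows with campaign=cmp31, channel=email: clicks = 724.

724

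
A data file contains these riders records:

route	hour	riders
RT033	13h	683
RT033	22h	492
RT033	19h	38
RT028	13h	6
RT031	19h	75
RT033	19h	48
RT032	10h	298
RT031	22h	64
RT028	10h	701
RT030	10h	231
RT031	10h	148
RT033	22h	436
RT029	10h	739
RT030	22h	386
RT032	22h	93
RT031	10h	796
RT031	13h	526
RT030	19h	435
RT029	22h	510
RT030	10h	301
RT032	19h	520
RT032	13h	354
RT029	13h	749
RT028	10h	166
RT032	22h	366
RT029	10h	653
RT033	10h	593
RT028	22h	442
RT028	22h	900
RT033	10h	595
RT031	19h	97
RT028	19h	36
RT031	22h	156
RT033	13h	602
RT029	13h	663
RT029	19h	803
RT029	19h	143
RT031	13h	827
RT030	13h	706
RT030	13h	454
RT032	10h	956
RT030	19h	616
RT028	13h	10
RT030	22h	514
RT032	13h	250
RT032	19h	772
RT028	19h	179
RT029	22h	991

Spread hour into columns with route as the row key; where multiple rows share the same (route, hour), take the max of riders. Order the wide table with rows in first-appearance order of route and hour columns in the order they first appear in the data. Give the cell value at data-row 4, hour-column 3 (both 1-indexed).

With rows in first-appearance order of route, row 4 is route=RT032. hour columns in first-appearance order: 13h, 22h, 19h, 10h; column 3 is 19h.
Long rows with route=RT032, hour=19h: max(520, 772) = 772.

772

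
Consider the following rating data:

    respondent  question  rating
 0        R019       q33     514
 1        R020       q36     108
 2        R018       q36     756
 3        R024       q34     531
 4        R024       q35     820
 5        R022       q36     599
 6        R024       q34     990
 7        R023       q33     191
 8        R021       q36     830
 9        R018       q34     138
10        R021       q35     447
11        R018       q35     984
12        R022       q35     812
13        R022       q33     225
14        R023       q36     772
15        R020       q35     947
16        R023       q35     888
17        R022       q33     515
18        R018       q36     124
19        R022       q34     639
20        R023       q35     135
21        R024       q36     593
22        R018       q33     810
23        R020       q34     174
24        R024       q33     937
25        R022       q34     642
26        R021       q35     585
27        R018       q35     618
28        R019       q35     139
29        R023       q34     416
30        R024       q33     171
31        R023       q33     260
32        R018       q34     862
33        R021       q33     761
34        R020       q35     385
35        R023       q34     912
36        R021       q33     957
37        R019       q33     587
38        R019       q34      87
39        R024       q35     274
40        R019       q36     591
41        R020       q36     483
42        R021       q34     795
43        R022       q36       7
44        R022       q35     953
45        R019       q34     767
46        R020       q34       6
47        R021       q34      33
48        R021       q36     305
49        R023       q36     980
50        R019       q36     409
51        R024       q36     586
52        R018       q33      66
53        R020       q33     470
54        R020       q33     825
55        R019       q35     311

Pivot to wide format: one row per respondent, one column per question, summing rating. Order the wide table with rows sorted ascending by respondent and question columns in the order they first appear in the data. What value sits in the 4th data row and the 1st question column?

With rows sorted ascending by respondent, row 4 is respondent=R021. question columns in first-appearance order: q33, q36, q34, q35; column 1 is q33.
Long rows with respondent=R021, question=q33: 761 + 957 = 1718.

1718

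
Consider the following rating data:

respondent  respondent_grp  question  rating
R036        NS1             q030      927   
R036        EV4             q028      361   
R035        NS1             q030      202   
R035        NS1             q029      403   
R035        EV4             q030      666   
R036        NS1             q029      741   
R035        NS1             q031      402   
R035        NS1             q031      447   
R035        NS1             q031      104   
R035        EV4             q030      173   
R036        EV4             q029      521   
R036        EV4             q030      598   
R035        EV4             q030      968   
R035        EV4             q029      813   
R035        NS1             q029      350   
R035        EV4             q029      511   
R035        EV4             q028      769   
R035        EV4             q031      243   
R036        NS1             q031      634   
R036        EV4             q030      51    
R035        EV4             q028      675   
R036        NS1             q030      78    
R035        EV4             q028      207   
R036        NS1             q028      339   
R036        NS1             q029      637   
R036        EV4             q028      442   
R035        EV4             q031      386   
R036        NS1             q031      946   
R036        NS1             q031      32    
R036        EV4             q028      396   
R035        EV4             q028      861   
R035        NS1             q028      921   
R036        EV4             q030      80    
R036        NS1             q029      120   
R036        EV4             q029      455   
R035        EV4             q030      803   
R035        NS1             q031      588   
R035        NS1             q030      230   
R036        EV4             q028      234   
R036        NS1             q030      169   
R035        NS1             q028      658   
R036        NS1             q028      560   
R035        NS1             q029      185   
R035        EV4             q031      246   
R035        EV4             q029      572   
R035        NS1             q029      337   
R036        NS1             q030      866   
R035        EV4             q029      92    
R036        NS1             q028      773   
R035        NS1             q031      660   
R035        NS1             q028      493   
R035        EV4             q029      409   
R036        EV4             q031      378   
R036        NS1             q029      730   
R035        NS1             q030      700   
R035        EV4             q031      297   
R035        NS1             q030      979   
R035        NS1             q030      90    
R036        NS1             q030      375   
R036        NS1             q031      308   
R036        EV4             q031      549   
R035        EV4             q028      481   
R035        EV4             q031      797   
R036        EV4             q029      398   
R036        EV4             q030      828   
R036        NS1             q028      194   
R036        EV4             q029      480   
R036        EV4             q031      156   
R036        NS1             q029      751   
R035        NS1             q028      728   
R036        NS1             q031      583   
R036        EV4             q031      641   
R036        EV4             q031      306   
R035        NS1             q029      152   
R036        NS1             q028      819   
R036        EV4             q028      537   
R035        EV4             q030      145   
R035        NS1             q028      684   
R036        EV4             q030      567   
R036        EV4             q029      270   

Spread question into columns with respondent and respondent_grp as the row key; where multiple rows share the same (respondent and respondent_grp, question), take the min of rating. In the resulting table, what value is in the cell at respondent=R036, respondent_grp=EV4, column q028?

Rows with respondent=R036, respondent_grp=EV4 and question=q028: rating values are 361, 442, 396, 234, 537.
min(361, 442, 396, 234, 537) = 234.

234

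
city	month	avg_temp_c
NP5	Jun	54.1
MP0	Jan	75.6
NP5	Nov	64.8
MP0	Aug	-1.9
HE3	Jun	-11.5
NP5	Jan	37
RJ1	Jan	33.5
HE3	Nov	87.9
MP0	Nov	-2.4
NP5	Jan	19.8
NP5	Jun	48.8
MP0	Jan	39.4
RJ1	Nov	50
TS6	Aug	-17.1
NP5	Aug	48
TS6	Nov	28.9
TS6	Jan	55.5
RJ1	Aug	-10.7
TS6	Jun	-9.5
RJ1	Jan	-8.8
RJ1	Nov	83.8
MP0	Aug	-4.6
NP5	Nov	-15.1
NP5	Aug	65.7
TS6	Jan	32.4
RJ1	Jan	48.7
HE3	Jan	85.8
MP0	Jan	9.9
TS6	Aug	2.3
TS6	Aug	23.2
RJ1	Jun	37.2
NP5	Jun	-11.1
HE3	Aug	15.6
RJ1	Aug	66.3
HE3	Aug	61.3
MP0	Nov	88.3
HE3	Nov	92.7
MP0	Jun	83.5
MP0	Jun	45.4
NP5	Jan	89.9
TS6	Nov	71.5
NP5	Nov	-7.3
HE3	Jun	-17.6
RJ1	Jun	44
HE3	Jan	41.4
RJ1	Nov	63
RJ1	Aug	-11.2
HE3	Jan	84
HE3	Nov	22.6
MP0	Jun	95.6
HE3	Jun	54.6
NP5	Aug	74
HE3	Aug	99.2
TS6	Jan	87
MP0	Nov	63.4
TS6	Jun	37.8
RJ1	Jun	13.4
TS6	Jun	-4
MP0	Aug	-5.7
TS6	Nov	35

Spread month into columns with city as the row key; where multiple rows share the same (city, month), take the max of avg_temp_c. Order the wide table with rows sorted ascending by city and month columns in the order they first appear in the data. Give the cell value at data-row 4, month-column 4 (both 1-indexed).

66.3

With rows sorted ascending by city, row 4 is city=RJ1. month columns in first-appearance order: Jun, Jan, Nov, Aug; column 4 is Aug.
Long rows with city=RJ1, month=Aug: max(-10.7, 66.3, -11.2) = 66.3.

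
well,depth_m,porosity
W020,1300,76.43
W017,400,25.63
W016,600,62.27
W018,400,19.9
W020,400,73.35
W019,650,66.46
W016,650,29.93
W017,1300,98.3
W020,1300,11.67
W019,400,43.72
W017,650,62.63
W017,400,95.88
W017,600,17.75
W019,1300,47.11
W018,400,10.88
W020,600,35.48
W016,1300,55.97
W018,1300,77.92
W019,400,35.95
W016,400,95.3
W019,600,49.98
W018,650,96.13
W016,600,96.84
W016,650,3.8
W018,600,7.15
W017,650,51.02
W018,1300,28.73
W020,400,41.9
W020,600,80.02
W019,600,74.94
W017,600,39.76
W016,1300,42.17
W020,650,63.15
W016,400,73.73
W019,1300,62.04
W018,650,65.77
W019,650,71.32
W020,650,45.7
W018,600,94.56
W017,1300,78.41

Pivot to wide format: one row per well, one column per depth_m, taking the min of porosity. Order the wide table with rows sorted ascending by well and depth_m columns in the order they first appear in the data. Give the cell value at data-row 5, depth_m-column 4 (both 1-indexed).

With rows sorted ascending by well, row 5 is well=W020. depth_m columns in first-appearance order: 1300, 400, 600, 650; column 4 is 650.
Long rows with well=W020, depth_m=650: min(63.15, 45.7) = 45.7.

45.7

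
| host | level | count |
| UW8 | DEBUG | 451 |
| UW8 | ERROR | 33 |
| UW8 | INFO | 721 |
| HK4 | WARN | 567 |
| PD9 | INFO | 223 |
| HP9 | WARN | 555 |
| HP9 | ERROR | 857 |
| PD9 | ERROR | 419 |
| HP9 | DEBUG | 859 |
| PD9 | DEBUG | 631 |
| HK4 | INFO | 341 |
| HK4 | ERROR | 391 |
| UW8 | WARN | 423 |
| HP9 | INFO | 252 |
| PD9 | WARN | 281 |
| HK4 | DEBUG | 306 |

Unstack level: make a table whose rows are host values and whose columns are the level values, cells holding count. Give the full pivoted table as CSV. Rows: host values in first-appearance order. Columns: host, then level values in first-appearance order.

Columns: host plus the 4 distinct level values (DEBUG, ERROR, INFO, WARN).
For example, row UW8 column DEBUG takes count=451 from the long row (UW8, DEBUG).

host,DEBUG,ERROR,INFO,WARN
UW8,451,33,721,423
HK4,306,391,341,567
PD9,631,419,223,281
HP9,859,857,252,555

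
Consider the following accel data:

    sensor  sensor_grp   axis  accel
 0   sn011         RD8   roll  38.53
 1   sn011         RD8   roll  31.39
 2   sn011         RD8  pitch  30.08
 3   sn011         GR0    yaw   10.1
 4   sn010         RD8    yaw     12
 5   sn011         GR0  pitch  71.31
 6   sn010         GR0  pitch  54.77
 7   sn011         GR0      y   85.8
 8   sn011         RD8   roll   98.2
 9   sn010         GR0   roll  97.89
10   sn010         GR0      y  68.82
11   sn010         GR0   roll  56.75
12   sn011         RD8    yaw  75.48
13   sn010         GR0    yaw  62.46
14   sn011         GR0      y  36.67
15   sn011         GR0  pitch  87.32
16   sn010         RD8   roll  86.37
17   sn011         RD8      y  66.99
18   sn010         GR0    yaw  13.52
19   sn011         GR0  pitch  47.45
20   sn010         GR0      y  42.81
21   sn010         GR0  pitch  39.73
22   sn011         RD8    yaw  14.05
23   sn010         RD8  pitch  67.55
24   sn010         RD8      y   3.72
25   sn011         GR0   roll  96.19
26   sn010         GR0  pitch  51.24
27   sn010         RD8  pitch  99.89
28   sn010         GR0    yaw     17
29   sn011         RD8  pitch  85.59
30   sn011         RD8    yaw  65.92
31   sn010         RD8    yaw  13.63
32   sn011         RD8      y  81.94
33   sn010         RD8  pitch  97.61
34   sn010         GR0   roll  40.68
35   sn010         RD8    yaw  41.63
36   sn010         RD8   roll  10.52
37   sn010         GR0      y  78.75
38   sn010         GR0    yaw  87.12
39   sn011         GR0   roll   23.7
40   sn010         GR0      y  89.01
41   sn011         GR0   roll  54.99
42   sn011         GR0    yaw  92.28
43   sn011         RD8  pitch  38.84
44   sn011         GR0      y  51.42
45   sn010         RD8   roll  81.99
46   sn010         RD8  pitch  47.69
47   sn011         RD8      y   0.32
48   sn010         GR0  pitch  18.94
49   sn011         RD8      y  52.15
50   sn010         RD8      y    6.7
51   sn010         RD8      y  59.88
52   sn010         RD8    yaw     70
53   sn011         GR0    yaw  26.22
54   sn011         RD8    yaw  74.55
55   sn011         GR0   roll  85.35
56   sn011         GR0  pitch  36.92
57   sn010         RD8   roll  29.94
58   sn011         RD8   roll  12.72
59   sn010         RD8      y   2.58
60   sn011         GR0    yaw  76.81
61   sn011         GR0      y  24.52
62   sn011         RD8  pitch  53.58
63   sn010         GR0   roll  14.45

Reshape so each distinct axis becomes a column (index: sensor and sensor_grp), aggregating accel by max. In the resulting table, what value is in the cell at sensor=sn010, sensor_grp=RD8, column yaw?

Rows with sensor=sn010, sensor_grp=RD8 and axis=yaw: accel values are 12, 13.63, 41.63, 70.
max(12, 13.63, 41.63, 70) = 70.

70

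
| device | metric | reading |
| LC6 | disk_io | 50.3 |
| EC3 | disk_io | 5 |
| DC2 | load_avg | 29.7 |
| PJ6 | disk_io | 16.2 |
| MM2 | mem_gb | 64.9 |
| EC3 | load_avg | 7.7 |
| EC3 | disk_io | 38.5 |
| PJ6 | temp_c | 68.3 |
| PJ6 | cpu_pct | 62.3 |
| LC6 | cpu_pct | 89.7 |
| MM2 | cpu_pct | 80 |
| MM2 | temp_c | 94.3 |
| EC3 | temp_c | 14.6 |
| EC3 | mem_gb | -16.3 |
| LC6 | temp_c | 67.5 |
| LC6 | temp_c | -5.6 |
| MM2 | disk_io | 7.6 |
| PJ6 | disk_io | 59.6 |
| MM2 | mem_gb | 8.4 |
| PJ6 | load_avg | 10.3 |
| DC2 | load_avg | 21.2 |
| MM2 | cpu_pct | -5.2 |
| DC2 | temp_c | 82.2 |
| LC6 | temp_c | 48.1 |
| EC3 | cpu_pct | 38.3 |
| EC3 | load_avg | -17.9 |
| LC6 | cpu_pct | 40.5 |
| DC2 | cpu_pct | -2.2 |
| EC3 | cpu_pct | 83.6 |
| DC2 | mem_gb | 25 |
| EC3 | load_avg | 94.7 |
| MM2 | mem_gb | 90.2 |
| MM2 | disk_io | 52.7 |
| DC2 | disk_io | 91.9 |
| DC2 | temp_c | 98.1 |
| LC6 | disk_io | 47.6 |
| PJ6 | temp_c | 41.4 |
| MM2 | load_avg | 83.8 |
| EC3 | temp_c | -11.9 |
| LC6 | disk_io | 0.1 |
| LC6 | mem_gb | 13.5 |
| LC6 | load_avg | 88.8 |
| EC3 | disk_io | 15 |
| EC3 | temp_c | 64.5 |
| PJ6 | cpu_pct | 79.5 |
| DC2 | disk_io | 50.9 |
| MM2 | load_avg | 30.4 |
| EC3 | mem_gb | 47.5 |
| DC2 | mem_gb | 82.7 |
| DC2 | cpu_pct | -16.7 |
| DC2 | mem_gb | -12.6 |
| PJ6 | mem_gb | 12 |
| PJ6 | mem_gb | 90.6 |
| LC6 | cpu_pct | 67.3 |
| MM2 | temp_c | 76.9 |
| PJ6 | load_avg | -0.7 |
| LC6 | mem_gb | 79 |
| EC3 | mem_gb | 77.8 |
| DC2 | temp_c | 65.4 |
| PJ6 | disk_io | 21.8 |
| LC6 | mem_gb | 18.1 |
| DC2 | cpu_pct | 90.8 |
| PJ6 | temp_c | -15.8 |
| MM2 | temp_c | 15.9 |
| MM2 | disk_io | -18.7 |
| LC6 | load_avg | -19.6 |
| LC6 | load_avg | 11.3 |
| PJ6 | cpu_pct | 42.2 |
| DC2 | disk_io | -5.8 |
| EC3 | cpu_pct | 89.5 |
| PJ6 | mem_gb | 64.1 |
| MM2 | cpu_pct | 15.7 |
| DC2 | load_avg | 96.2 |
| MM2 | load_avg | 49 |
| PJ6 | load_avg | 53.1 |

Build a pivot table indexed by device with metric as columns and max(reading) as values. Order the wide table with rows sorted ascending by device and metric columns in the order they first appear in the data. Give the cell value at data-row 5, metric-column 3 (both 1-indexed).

With rows sorted ascending by device, row 5 is device=PJ6. metric columns in first-appearance order: disk_io, load_avg, mem_gb, temp_c, cpu_pct; column 3 is mem_gb.
Long rows with device=PJ6, metric=mem_gb: max(12, 90.6, 64.1) = 90.6.

90.6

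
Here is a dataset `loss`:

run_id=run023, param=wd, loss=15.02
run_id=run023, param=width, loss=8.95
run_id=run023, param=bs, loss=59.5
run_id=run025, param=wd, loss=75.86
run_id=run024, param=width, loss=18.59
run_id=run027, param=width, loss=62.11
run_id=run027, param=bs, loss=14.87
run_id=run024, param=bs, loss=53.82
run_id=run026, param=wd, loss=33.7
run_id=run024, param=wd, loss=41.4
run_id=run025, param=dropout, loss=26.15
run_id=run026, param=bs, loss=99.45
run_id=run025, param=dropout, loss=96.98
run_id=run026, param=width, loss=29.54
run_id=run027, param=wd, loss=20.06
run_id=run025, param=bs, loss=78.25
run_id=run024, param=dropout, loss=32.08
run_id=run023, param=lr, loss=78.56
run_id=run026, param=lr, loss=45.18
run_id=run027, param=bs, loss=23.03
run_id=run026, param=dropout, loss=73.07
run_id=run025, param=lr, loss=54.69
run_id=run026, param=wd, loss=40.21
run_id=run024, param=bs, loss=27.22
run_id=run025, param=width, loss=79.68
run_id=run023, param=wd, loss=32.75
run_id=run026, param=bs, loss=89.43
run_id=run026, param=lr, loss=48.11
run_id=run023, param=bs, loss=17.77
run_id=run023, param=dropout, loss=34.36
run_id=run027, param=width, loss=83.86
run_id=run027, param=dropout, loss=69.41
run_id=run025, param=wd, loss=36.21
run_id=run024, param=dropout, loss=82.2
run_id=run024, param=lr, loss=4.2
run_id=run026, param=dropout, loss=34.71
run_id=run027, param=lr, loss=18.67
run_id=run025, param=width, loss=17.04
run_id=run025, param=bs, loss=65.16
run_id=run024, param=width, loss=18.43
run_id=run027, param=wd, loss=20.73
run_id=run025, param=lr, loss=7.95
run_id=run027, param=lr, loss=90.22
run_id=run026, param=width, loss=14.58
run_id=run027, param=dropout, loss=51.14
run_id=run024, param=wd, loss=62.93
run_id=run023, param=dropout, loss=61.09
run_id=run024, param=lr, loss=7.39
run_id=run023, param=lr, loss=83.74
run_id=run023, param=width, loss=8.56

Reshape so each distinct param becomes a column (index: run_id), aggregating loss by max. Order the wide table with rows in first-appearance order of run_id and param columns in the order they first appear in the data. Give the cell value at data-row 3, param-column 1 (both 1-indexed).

62.93

With rows in first-appearance order of run_id, row 3 is run_id=run024. param columns in first-appearance order: wd, width, bs, dropout, lr; column 1 is wd.
Long rows with run_id=run024, param=wd: max(41.4, 62.93) = 62.93.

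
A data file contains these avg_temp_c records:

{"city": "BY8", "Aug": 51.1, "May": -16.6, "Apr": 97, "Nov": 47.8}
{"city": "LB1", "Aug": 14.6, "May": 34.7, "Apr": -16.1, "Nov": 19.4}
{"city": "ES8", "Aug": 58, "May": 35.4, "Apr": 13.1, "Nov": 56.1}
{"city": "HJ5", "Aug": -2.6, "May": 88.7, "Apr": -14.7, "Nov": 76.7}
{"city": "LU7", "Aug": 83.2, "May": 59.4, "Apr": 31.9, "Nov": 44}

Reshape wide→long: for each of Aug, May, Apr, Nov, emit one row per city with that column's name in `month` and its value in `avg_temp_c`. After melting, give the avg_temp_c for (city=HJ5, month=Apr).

-14.7

Unpivoting turns each (city, wide-column) pair into one long row.
The wide cell at row HJ5, column Apr holds -14.7, so the long row (HJ5, Apr) has avg_temp_c=-14.7.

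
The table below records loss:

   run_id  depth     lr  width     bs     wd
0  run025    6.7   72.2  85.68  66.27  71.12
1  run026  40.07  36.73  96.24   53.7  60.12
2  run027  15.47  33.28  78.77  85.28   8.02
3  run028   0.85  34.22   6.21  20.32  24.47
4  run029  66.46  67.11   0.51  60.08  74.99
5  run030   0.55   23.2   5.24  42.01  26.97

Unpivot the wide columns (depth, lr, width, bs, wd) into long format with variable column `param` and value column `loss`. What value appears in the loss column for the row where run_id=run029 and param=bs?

60.08

Unpivoting turns each (run_id, wide-column) pair into one long row.
The wide cell at row run029, column bs holds 60.08, so the long row (run029, bs) has loss=60.08.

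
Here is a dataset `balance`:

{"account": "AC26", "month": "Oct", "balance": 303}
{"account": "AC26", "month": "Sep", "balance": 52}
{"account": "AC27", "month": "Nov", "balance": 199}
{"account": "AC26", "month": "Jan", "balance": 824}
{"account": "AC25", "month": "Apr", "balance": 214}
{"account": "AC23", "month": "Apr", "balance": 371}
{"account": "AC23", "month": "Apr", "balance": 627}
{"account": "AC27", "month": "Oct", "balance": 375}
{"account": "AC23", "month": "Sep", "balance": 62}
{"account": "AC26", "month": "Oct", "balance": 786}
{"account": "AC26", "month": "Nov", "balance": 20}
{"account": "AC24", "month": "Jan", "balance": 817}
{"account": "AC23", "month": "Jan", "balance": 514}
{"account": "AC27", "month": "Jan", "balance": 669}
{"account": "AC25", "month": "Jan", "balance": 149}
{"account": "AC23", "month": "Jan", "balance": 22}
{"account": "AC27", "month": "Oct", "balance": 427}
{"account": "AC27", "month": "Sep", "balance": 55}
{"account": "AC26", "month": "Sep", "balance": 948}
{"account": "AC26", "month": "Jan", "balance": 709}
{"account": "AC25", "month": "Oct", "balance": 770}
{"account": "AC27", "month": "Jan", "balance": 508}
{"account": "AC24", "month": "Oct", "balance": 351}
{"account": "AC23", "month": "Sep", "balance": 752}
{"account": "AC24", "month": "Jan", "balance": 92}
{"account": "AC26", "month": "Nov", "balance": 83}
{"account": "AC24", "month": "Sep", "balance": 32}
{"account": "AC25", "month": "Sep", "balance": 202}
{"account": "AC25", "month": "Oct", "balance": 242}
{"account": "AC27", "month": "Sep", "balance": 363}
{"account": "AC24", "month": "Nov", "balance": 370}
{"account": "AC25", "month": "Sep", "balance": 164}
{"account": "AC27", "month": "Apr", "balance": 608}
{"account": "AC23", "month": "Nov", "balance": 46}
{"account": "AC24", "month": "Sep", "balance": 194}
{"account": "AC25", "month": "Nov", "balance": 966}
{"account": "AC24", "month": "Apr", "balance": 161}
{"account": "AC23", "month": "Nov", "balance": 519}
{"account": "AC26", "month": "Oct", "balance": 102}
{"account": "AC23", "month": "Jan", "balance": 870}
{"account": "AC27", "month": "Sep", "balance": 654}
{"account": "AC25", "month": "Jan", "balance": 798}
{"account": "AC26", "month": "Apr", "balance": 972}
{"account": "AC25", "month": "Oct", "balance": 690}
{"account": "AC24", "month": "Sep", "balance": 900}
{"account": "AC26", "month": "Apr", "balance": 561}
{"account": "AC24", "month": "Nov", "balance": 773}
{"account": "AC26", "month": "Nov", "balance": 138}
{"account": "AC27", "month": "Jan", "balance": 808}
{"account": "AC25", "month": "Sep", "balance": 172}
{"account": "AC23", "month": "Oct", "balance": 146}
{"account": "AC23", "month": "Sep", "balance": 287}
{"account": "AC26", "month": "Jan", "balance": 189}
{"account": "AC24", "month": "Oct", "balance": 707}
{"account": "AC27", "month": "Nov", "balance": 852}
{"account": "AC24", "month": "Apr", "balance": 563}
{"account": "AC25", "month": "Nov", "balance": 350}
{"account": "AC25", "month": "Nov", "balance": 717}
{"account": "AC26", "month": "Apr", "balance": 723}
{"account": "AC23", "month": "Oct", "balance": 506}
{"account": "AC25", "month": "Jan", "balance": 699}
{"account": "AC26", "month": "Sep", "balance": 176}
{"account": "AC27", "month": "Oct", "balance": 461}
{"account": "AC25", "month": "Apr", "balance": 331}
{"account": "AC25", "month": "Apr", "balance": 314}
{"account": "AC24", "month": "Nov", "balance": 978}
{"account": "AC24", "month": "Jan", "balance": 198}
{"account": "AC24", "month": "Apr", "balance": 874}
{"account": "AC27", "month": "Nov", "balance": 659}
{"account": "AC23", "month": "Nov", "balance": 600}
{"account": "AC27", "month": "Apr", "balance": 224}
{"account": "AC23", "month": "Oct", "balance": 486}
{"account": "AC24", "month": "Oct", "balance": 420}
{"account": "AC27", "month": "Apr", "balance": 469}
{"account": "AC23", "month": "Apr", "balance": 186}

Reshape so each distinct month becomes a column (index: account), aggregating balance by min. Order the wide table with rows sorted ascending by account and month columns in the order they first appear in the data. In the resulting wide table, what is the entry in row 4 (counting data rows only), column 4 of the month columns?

With rows sorted ascending by account, row 4 is account=AC26. month columns in first-appearance order: Oct, Sep, Nov, Jan, Apr; column 4 is Jan.
Long rows with account=AC26, month=Jan: min(824, 709, 189) = 189.

189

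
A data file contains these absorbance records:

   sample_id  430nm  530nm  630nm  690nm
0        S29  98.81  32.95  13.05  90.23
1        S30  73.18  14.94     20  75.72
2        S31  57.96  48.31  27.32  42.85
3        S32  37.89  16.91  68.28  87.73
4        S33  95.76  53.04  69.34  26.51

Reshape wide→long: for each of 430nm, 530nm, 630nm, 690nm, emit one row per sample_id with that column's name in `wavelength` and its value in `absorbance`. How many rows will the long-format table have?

5 sample_id values × 4 melted columns = 20 rows.

20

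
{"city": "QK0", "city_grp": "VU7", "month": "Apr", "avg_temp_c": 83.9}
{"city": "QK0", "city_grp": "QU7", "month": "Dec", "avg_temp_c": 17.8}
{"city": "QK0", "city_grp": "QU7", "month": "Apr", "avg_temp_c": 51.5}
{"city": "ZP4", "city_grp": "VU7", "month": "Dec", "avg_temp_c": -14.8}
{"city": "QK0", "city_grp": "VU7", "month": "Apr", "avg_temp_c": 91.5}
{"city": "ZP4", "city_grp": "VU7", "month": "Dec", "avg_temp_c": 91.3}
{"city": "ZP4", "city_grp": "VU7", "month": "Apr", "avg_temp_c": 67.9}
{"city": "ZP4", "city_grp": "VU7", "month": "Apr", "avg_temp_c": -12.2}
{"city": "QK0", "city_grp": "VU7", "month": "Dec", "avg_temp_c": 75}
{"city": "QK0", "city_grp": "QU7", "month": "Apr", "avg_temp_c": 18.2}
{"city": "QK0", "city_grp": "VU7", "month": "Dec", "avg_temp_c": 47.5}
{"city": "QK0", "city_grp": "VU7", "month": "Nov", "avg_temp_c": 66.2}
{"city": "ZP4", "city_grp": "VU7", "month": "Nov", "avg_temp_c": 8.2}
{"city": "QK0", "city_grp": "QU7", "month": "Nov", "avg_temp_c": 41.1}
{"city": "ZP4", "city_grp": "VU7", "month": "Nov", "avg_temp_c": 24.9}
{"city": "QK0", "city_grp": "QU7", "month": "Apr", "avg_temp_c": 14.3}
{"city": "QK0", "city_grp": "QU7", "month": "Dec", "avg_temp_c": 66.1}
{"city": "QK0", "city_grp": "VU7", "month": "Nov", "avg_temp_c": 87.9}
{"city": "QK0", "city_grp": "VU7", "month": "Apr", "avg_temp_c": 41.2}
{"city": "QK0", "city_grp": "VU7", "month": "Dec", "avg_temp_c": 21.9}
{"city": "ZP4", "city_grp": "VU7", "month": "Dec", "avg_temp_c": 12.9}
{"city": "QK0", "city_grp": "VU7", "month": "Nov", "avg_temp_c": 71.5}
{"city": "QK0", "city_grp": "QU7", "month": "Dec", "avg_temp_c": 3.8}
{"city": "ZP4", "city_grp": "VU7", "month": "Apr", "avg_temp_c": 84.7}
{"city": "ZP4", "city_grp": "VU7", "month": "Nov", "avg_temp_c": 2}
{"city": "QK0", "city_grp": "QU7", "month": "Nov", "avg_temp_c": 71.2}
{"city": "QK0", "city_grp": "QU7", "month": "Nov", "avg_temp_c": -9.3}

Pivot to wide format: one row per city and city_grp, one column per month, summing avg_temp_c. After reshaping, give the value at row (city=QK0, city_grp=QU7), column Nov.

Rows with city=QK0, city_grp=QU7 and month=Nov: avg_temp_c values are 41.1, 71.2, -9.3.
41.1 + 71.2 + -9.3 = 103.

103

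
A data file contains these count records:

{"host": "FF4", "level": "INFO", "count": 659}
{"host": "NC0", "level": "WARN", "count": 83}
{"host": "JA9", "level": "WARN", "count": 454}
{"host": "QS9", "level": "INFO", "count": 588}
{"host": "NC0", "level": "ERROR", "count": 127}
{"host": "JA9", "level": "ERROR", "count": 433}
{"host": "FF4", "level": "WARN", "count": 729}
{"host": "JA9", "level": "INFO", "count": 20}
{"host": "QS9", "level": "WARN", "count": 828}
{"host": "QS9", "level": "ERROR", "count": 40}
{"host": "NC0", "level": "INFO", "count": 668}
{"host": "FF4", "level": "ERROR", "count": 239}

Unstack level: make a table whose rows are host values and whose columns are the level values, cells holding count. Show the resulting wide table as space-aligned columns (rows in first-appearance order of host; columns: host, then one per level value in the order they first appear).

Columns: host plus the 3 distinct level values (INFO, WARN, ERROR).
For example, row FF4 column INFO takes count=659 from the long row (FF4, INFO).

host  INFO  WARN  ERROR
FF4   659   729   239  
NC0   668   83    127  
JA9   20    454   433  
QS9   588   828   40   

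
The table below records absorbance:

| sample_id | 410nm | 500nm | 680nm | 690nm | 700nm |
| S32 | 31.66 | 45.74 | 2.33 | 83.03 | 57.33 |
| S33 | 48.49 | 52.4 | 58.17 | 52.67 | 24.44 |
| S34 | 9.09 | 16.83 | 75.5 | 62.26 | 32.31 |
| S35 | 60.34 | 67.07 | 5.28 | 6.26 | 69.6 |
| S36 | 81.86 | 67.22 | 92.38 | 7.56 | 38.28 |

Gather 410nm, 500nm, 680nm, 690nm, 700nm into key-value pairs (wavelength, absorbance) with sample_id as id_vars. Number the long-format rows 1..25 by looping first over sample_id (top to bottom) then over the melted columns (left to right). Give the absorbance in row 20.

69.6

25 rows total (5 × 5). Row 20: index ⌊(20-1)/5⌋ = 3 into sample_id → S35; (20-1) mod 5 = 4 into the melted columns → 700nm.
So row 20 is (S35, 700nm, 69.6); absorbance = 69.6.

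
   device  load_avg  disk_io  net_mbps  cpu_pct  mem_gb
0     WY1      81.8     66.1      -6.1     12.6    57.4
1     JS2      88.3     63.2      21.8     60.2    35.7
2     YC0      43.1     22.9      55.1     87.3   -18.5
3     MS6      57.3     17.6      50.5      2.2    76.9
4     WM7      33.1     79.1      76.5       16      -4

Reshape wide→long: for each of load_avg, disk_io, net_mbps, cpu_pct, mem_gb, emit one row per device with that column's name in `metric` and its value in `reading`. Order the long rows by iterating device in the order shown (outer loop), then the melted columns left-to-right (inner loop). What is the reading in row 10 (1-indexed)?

25 rows total (5 × 5). Row 10: index ⌊(10-1)/5⌋ = 1 into device → JS2; (10-1) mod 5 = 4 into the melted columns → mem_gb.
So row 10 is (JS2, mem_gb, 35.7); reading = 35.7.

35.7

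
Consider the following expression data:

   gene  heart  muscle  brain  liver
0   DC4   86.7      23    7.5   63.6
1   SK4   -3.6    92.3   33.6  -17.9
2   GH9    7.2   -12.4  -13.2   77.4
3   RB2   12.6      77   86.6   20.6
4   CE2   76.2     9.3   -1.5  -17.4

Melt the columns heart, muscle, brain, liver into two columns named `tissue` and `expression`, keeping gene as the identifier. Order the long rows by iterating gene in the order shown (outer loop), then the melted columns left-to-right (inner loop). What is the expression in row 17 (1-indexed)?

20 rows total (5 × 4). Row 17: index ⌊(17-1)/4⌋ = 4 into gene → CE2; (17-1) mod 4 = 0 into the melted columns → heart.
So row 17 is (CE2, heart, 76.2); expression = 76.2.

76.2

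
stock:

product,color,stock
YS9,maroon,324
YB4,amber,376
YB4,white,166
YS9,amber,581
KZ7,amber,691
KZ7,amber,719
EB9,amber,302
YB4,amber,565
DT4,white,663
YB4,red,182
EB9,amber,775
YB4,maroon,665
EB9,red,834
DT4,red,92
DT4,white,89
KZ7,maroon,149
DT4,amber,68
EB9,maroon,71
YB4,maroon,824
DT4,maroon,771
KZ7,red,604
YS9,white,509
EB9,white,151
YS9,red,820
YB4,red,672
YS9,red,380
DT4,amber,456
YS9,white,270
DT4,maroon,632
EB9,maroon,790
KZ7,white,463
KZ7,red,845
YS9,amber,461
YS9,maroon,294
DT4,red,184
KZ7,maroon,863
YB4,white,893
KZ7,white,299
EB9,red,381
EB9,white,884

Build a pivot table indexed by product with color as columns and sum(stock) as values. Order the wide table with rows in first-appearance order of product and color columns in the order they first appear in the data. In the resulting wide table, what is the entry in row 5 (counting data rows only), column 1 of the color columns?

1403

With rows in first-appearance order of product, row 5 is product=DT4. color columns in first-appearance order: maroon, amber, white, red; column 1 is maroon.
Long rows with product=DT4, color=maroon: 771 + 632 = 1403.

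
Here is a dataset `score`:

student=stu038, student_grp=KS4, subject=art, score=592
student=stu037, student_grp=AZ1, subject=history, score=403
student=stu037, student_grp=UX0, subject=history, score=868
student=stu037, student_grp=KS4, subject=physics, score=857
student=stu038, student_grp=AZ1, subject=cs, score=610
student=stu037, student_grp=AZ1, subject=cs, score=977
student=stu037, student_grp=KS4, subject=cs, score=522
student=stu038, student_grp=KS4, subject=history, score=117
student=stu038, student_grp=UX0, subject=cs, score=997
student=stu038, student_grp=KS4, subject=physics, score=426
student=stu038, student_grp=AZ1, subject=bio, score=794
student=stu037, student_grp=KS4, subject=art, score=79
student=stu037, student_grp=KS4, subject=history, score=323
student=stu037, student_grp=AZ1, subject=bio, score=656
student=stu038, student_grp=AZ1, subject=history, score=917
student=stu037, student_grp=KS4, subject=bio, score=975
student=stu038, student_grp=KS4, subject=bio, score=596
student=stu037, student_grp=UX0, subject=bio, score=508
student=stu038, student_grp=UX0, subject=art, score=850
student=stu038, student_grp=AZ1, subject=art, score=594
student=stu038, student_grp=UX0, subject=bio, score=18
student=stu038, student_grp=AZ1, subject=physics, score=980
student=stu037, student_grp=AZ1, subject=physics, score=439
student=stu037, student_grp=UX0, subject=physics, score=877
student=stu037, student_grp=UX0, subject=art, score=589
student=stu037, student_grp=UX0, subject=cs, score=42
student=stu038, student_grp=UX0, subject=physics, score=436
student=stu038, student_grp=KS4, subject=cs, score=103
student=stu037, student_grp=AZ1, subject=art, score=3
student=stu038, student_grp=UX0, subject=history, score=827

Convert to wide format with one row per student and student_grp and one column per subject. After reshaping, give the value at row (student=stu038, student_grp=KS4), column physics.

Wide layout: rows indexed by student and student_grp, columns are the 5 distinct subject values (art, history, physics, cs, bio).
Cell (student=stu038, student_grp=KS4, subject=physics) draws from the long row where student=stu038, student_grp=KS4 and subject=physics, which has score=426.

426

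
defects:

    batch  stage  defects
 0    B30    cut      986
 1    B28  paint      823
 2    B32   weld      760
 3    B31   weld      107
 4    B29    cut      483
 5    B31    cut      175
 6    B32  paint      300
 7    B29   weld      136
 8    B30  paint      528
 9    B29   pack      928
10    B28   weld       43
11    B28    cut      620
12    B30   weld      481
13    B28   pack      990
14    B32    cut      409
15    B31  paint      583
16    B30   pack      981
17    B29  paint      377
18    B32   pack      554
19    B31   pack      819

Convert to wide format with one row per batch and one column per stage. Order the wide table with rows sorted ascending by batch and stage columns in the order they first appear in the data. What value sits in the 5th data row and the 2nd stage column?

With rows sorted ascending by batch, row 5 is batch=B32. stage columns in first-appearance order: cut, paint, weld, pack; column 2 is paint.
Long rows with batch=B32, stage=paint: defects = 300.

300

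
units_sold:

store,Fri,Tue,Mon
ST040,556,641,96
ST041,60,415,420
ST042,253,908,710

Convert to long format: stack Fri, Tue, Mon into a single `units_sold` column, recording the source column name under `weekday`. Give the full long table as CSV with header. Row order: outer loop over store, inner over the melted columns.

Each (store, column) pair becomes one row: 3 × 3 = 9 rows.
For example, (ST040, Fri) → units_sold=556.

store,weekday,units_sold
ST040,Fri,556
ST040,Tue,641
ST040,Mon,96
ST041,Fri,60
ST041,Tue,415
ST041,Mon,420
ST042,Fri,253
ST042,Tue,908
ST042,Mon,710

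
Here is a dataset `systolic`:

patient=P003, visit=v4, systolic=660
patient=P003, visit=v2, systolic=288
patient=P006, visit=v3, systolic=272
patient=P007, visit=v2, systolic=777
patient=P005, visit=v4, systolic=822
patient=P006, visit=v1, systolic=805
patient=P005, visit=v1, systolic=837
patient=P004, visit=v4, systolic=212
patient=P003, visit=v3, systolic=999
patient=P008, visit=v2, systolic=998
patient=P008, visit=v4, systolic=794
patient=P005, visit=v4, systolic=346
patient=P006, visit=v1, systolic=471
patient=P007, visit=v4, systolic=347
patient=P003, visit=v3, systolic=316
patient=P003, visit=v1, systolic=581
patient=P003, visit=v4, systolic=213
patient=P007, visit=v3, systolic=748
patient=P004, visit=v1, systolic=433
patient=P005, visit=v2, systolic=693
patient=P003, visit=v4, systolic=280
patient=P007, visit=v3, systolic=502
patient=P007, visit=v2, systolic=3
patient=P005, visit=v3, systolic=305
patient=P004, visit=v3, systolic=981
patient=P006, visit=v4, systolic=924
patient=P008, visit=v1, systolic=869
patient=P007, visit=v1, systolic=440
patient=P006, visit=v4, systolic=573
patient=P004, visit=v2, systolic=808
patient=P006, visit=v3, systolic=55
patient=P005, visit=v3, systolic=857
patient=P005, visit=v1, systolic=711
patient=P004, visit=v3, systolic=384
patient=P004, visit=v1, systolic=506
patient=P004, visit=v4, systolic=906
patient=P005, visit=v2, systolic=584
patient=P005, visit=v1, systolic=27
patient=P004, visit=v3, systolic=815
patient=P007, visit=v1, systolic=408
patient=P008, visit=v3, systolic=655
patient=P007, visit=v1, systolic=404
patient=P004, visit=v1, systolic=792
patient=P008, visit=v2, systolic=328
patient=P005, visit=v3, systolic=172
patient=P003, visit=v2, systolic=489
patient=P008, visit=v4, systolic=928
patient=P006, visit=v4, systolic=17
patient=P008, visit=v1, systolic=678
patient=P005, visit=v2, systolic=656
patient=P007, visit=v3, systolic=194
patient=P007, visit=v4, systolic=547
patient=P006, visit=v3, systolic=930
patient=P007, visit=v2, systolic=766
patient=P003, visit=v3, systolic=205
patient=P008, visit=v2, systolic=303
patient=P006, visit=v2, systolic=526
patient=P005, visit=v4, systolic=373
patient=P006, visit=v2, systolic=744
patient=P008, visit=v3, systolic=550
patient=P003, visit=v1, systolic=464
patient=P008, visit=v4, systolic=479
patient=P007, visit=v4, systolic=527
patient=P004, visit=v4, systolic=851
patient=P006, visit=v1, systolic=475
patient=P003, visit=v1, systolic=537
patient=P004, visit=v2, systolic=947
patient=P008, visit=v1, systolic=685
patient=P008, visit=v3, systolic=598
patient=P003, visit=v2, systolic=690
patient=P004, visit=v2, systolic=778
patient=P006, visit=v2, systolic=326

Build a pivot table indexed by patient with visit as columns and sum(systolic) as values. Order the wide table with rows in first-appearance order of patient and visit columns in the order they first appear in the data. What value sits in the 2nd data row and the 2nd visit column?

With rows in first-appearance order of patient, row 2 is patient=P006. visit columns in first-appearance order: v4, v2, v3, v1; column 2 is v2.
Long rows with patient=P006, visit=v2: 526 + 744 + 326 = 1596.

1596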